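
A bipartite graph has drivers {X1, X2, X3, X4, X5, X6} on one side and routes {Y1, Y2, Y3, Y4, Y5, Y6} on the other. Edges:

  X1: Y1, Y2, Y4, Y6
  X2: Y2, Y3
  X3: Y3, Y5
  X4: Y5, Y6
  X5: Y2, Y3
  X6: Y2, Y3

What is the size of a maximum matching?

5

Unit-capacity flow: source→left, listed edges, right→sink; max matching = max flow.
Augmenting path X1→Y1 (+1); matched 1.
Augmenting path X2→Y2 (+1); matched 2.
Augmenting path X3→Y3 (+1); matched 3.
Augmenting path X4→Y5 (+1); matched 4.
Augmenting path X5→Y3→X3→Y5→X4→Y6 (+1); matched 5.
No augmenting path remains; maximum matching = 5.
König certificate: {X1, X3, X4, Y2, Y3} is a vertex cover of size 5 (every listed pair touches it), so no matching can be larger.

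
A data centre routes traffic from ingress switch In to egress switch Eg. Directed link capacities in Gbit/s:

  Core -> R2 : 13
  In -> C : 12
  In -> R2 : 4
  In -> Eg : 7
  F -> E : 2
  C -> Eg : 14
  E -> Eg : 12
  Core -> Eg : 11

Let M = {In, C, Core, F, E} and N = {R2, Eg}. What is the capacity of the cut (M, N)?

Edges leaving {In, C, Core, F, E}: In→R2 (4), In→Eg (7), C→Eg (14), Core→R2 (13), Core→Eg (11), E→Eg (12).
Cut capacity = 4 + 7 + 14 + 13 + 11 + 12 = 61.

61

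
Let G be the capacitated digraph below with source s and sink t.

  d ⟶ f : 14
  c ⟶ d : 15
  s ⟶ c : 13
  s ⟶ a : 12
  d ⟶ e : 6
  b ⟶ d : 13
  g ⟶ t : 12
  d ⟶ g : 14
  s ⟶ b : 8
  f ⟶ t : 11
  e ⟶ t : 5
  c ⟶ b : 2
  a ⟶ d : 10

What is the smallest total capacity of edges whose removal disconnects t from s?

Augment s→a→d→e→t: bottleneck 5, flow now 5.
Augment s→a→d→f→t: bottleneck 5, flow now 10.
Augment s→b→d→f→t: bottleneck 6, flow now 16.
Augment s→b→d→g→t: bottleneck 2, flow now 18.
Augment s→c→d→g→t: bottleneck 10, flow now 28.
No augmenting path remains; maximum flow = 28.
By max-flow min-cut, the minimum cut capacity equals the max flow.
In the residual graph, reachable from s: {s, a, b, c, d, e, f, g}.
Min-cut edges: e→t (5), f→t (11), g→t (12); capacity 5 + 11 + 12 = 28.

28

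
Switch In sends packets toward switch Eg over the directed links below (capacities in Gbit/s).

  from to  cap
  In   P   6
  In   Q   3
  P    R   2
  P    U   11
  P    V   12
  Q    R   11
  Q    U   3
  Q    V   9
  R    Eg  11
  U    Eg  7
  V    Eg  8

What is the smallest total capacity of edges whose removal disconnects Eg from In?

Augment In→P→R→Eg: bottleneck 2, flow now 2.
Augment In→P→U→Eg: bottleneck 4, flow now 6.
Augment In→Q→R→Eg: bottleneck 3, flow now 9.
No augmenting path remains; maximum flow = 9.
By max-flow min-cut, the minimum cut capacity equals the max flow.
In the residual graph, reachable from In: {In}.
Min-cut edges: In→P (6), In→Q (3); capacity 6 + 3 = 9.

9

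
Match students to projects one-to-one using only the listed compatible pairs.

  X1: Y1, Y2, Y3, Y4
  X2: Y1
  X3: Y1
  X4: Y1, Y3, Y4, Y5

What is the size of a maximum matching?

3

Unit-capacity flow: source→left, listed edges, right→sink; max matching = max flow.
Augmenting path X1→Y1 (+1); matched 1.
Augmenting path X4→Y3 (+1); matched 2.
Augmenting path X2→Y1→X1→Y2 (+1); matched 3.
No augmenting path remains; maximum matching = 3.
König certificate: {X1, X4, Y1} is a vertex cover of size 3 (every listed pair touches it), so no matching can be larger.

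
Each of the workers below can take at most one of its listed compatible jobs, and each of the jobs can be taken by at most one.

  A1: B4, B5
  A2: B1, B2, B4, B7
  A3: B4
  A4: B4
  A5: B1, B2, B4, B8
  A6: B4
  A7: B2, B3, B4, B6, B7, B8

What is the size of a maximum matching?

Unit-capacity flow: source→left, listed edges, right→sink; max matching = max flow.
Augmenting path A1→B4 (+1); matched 1.
Augmenting path A2→B1 (+1); matched 2.
Augmenting path A5→B2 (+1); matched 3.
Augmenting path A7→B3 (+1); matched 4.
Augmenting path A3→B4→A1→B5 (+1); matched 5.
No augmenting path remains; maximum matching = 5.
König certificate: {A1, A2, A5, A7, B4} is a vertex cover of size 5 (every listed pair touches it), so no matching can be larger.

5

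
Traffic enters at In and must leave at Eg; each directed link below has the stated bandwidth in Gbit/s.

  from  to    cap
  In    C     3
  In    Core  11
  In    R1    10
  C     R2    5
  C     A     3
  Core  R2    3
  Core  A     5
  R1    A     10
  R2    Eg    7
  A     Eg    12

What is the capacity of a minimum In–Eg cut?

Augment In→C→R2→Eg: bottleneck 3, flow now 3.
Augment In→Core→R2→Eg: bottleneck 3, flow now 6.
Augment In→Core→A→Eg: bottleneck 5, flow now 11.
Augment In→R1→A→Eg: bottleneck 7, flow now 18.
No augmenting path remains; maximum flow = 18.
By max-flow min-cut, the minimum cut capacity equals the max flow.
In the residual graph, reachable from In: {In, Core, R1, A}.
Min-cut edges: In→C (3), Core→R2 (3), A→Eg (12); capacity 3 + 3 + 12 = 18.

18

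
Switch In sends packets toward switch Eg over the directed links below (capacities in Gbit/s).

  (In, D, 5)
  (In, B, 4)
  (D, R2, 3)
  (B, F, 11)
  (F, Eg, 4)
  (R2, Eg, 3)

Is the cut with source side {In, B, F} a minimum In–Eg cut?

No — its capacity is 9, but the minimum cut has capacity 7.

Given cut capacity: 5 + 4 = 9.
Augment In→D→R2→Eg: bottleneck 3, flow now 3.
Augment In→B→F→Eg: bottleneck 4, flow now 7.
No augmenting path remains; maximum flow = 7.
In the residual graph, reachable from In: {In, D}.
Min-cut edges: In→B (4), D→R2 (3); capacity 4 + 3 = 7.
Cut capacity 9 exceeds the max flow 7, so it is not minimum.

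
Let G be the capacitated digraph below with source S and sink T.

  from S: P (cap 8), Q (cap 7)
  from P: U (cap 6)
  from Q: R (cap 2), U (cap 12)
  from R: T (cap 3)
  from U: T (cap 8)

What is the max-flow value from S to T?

Augment S→P→U→T: bottleneck 6, flow now 6.
Augment S→Q→R→T: bottleneck 2, flow now 8.
Augment S→Q→U→T: bottleneck 2, flow now 10.
No augmenting path remains; maximum flow = 10.
In the residual graph, reachable from S: {S, P, Q, U}.
Min-cut edges: Q→R (2), U→T (8); capacity 2 + 8 = 10.
This cut is saturated, so no flow can exceed 10.

10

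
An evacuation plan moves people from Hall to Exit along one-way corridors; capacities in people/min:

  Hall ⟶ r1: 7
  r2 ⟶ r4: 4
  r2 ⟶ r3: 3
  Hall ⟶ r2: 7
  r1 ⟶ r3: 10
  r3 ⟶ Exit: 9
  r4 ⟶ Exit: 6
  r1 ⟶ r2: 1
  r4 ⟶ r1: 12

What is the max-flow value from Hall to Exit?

Augment Hall→r1→r3→Exit: bottleneck 7, flow now 7.
Augment Hall→r2→r3→Exit: bottleneck 2, flow now 9.
Augment Hall→r2→r4→Exit: bottleneck 4, flow now 13.
No augmenting path remains; maximum flow = 13.
In the residual graph, reachable from Hall: {Hall, r1, r2, r3}.
Min-cut edges: r2→r4 (4), r3→Exit (9); capacity 4 + 9 = 13.
This cut is saturated, so no flow can exceed 13.

13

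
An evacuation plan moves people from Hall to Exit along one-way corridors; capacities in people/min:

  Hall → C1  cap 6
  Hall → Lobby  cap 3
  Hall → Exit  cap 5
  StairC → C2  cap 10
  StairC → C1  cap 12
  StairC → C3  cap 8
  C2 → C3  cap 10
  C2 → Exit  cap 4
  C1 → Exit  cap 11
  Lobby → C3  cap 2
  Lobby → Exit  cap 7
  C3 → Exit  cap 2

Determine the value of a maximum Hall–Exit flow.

Augment Hall→Exit: bottleneck 5, flow now 5.
Augment Hall→C1→Exit: bottleneck 6, flow now 11.
Augment Hall→Lobby→Exit: bottleneck 3, flow now 14.
No augmenting path remains; maximum flow = 14.
In the residual graph, reachable from Hall: {Hall}.
Min-cut edges: Hall→C1 (6), Hall→Lobby (3), Hall→Exit (5); capacity 6 + 3 + 5 = 14.
This cut is saturated, so no flow can exceed 14.

14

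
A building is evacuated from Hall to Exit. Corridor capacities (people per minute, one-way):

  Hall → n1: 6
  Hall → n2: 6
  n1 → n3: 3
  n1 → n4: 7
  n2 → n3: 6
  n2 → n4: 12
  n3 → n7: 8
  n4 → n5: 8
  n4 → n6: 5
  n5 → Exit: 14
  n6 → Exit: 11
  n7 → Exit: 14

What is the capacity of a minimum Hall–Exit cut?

12

Augment Hall→n1→n3→n7→Exit: bottleneck 3, flow now 3.
Augment Hall→n1→n4→n5→Exit: bottleneck 3, flow now 6.
Augment Hall→n2→n3→n7→Exit: bottleneck 5, flow now 11.
Augment Hall→n2→n4→n5→Exit: bottleneck 1, flow now 12.
No augmenting path remains; maximum flow = 12.
By max-flow min-cut, the minimum cut capacity equals the max flow.
In the residual graph, reachable from Hall: {Hall}.
Min-cut edges: Hall→n1 (6), Hall→n2 (6); capacity 6 + 6 = 12.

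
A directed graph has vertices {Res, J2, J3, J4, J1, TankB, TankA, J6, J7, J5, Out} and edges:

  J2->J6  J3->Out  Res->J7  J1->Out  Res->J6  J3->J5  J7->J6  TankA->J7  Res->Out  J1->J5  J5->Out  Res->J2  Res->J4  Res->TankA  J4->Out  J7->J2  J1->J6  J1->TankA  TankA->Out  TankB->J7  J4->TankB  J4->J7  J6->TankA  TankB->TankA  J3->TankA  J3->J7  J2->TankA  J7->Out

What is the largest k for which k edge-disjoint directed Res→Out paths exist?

Assign every edge capacity 1; by Menger, the answer equals the max flow.
Path Res→Out (+1); total 1.
Path Res→J4→Out (+1); total 2.
Path Res→TankA→Out (+1); total 3.
Path Res→J7→Out (+1); total 4.
No residual Res→Out path; max flow = 4.
Certifying cut of size 4: {J7→Out, Res→J4, Res→Out, TankA→Out}.

4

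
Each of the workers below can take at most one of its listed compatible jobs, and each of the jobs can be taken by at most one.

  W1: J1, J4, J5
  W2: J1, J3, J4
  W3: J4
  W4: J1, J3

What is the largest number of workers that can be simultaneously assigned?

Unit-capacity flow: source→left, listed edges, right→sink; max matching = max flow.
Augmenting path W1→J1 (+1); matched 1.
Augmenting path W2→J3 (+1); matched 2.
Augmenting path W3→J4 (+1); matched 3.
Augmenting path W4→J1→W1→J5 (+1); matched 4.
No augmenting path remains; maximum matching = 4.
König certificate: {W1, W2, W3, W4} is a vertex cover of size 4 (every listed pair touches it), so no matching can be larger.

4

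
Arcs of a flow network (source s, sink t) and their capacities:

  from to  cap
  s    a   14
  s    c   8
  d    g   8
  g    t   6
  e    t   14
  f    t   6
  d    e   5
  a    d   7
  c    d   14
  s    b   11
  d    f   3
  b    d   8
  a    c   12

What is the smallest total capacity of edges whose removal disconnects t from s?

Augment s→a→d→e→t: bottleneck 5, flow now 5.
Augment s→a→d→f→t: bottleneck 2, flow now 7.
Augment s→b→d→f→t: bottleneck 1, flow now 8.
Augment s→b→d→g→t: bottleneck 6, flow now 14.
No augmenting path remains; maximum flow = 14.
By max-flow min-cut, the minimum cut capacity equals the max flow.
In the residual graph, reachable from s: {s, a, b, c, d, g}.
Min-cut edges: d→e (5), d→f (3), g→t (6); capacity 5 + 3 + 6 = 14.

14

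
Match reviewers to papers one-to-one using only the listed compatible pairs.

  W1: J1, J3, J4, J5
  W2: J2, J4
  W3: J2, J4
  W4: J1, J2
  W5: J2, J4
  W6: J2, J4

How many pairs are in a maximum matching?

Unit-capacity flow: source→left, listed edges, right→sink; max matching = max flow.
Augmenting path W1→J1 (+1); matched 1.
Augmenting path W2→J2 (+1); matched 2.
Augmenting path W3→J4 (+1); matched 3.
Augmenting path W4→J1→W1→J3 (+1); matched 4.
No augmenting path remains; maximum matching = 4.
König certificate: {W1, W4, J2, J4} is a vertex cover of size 4 (every listed pair touches it), so no matching can be larger.

4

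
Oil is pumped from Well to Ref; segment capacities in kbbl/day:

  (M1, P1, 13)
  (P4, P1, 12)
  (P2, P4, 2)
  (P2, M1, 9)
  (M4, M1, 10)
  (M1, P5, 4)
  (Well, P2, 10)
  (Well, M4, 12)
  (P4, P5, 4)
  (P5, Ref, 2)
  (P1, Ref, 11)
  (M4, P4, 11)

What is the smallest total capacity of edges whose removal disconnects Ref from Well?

13

Augment Well→P2→M1→P5→Ref: bottleneck 2, flow now 2.
Augment Well→P2→M1→P1→Ref: bottleneck 7, flow now 9.
Augment Well→P2→P4→P1→Ref: bottleneck 1, flow now 10.
Augment Well→M4→M1→P1→Ref: bottleneck 3, flow now 13.
No augmenting path remains; maximum flow = 13.
By max-flow min-cut, the minimum cut capacity equals the max flow.
In the residual graph, reachable from Well: {Well, P2, M4, M1, P4, P5, P1}.
Min-cut edges: P5→Ref (2), P1→Ref (11); capacity 2 + 11 = 13.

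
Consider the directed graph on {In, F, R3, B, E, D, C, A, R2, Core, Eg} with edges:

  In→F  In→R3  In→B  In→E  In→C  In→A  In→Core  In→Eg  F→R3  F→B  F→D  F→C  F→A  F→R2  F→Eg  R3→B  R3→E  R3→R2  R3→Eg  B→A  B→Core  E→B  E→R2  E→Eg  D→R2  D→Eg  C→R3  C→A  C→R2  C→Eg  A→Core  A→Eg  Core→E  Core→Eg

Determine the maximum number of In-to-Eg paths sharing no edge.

7

Assign every edge capacity 1; by Menger, the answer equals the max flow.
Path In→Eg (+1); total 1.
Path In→F→Eg (+1); total 2.
Path In→R3→Eg (+1); total 3.
Path In→E→Eg (+1); total 4.
Path In→C→Eg (+1); total 5.
Path In→A→Eg (+1); total 6.
Path In→Core→Eg (+1); total 7.
No residual In→Eg path; max flow = 7.
Certifying cut of size 7: {A→Eg, Core→Eg, E→Eg, In→C, In→Eg, In→F, In→R3}.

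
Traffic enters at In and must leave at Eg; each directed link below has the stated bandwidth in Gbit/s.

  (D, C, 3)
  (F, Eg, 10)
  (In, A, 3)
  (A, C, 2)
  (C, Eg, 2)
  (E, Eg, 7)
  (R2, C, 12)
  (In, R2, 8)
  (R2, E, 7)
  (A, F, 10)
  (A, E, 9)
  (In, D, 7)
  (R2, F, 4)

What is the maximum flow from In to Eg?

Augment In→D→C→Eg: bottleneck 2, flow now 2.
Augment In→A→F→Eg: bottleneck 3, flow now 5.
Augment In→R2→F→Eg: bottleneck 4, flow now 9.
Augment In→R2→E→Eg: bottleneck 4, flow now 13.
No augmenting path remains; maximum flow = 13.
In the residual graph, reachable from In: {In, D, C}.
Min-cut edges: In→A (3), In→R2 (8), C→Eg (2); capacity 3 + 8 + 2 = 13.
This cut is saturated, so no flow can exceed 13.

13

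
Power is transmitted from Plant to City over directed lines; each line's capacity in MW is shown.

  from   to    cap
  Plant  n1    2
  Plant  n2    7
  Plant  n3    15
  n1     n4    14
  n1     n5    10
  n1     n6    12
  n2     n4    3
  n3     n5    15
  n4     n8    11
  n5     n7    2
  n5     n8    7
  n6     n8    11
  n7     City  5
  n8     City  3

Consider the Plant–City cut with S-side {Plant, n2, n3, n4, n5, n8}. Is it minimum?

Given cut capacity: 2 + 2 + 3 = 7.
Augment Plant→n1→n4→n8→City: bottleneck 2, flow now 2.
Augment Plant→n2→n4→n8→City: bottleneck 1, flow now 3.
Augment Plant→n3→n5→n7→City: bottleneck 2, flow now 5.
No augmenting path remains; maximum flow = 5.
In the residual graph, reachable from Plant: {Plant, n1, n2, n3, n4, n5, n6, n8}.
Min-cut edges: n5→n7 (2), n8→City (3); capacity 2 + 3 = 5.
Cut capacity 7 exceeds the max flow 5, so it is not minimum.

No — its capacity is 7, but the minimum cut has capacity 5.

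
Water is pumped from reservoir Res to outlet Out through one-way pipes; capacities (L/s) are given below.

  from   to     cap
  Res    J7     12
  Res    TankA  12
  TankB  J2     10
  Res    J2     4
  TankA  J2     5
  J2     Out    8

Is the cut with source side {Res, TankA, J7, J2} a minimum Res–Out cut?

Yes — it is a minimum cut (capacity 8).

Given cut capacity: 8 = 8.
Augment Res→J2→Out: bottleneck 4, flow now 4.
Augment Res→TankA→J2→Out: bottleneck 4, flow now 8.
No augmenting path remains; maximum flow = 8.
Cut capacity 8 equals the max flow, so it is a minimum cut.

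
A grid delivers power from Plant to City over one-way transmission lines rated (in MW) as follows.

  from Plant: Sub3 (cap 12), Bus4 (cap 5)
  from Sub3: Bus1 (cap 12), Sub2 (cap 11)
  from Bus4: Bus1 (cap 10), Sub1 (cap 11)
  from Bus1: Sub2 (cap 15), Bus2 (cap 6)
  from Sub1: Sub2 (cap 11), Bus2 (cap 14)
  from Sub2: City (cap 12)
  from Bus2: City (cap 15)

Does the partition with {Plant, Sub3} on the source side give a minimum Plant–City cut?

Given cut capacity: 5 + 12 + 11 = 28.
Augment Plant→Sub3→Sub2→City: bottleneck 11, flow now 11.
Augment Plant→Sub3→Bus1→Sub2→City: bottleneck 1, flow now 12.
Augment Plant→Bus4→Bus1→Bus2→City: bottleneck 5, flow now 17.
No augmenting path remains; maximum flow = 17.
In the residual graph, reachable from Plant: {Plant}.
Min-cut edges: Plant→Sub3 (12), Plant→Bus4 (5); capacity 12 + 5 = 17.
Cut capacity 28 exceeds the max flow 17, so it is not minimum.

No — its capacity is 28, but the minimum cut has capacity 17.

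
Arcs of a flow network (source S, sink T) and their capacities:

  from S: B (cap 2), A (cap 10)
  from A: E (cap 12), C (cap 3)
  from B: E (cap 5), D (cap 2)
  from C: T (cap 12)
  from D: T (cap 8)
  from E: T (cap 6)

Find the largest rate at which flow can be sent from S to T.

11

Augment S→A→C→T: bottleneck 3, flow now 3.
Augment S→A→E→T: bottleneck 6, flow now 9.
Augment S→B→D→T: bottleneck 2, flow now 11.
No augmenting path remains; maximum flow = 11.
In the residual graph, reachable from S: {S, A, E}.
Min-cut edges: S→B (2), A→C (3), E→T (6); capacity 2 + 3 + 6 = 11.
This cut is saturated, so no flow can exceed 11.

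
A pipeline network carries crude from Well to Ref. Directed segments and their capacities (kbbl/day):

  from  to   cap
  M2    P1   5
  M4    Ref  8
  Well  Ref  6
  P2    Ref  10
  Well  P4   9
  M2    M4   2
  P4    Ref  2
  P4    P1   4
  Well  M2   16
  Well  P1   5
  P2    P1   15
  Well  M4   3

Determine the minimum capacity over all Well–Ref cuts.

Augment Well→Ref: bottleneck 6, flow now 6.
Augment Well→M4→Ref: bottleneck 3, flow now 9.
Augment Well→P4→Ref: bottleneck 2, flow now 11.
Augment Well→M2→M4→Ref: bottleneck 2, flow now 13.
No augmenting path remains; maximum flow = 13.
By max-flow min-cut, the minimum cut capacity equals the max flow.
In the residual graph, reachable from Well: {Well, M2, P4, P1}.
Min-cut edges: Well→M4 (3), Well→Ref (6), M2→M4 (2), P4→Ref (2); capacity 3 + 6 + 2 + 2 = 13.

13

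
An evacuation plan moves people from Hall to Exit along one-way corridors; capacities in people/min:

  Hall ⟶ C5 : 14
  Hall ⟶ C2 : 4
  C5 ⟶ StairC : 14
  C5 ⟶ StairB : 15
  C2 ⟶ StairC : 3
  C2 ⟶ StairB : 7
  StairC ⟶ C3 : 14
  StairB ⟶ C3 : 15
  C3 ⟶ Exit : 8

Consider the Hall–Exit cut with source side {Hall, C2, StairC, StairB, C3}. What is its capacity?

Edges leaving {Hall, C2, StairC, StairB, C3}: Hall→C5 (14), C3→Exit (8).
Cut capacity = 14 + 8 = 22.

22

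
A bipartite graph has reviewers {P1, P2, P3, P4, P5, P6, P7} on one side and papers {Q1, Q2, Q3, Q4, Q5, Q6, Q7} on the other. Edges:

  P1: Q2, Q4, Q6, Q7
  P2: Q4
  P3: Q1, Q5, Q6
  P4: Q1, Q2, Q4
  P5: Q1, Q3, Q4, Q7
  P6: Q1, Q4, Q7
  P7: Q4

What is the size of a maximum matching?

6

Unit-capacity flow: source→left, listed edges, right→sink; max matching = max flow.
Augmenting path P1→Q2 (+1); matched 1.
Augmenting path P2→Q4 (+1); matched 2.
Augmenting path P3→Q1 (+1); matched 3.
Augmenting path P5→Q3 (+1); matched 4.
Augmenting path P6→Q7 (+1); matched 5.
Augmenting path P4→Q1→P3→Q5 (+1); matched 6.
No augmenting path remains; maximum matching = 6.
König certificate: {P1, P3, P4, P5, P6, Q4} is a vertex cover of size 6 (every listed pair touches it), so no matching can be larger.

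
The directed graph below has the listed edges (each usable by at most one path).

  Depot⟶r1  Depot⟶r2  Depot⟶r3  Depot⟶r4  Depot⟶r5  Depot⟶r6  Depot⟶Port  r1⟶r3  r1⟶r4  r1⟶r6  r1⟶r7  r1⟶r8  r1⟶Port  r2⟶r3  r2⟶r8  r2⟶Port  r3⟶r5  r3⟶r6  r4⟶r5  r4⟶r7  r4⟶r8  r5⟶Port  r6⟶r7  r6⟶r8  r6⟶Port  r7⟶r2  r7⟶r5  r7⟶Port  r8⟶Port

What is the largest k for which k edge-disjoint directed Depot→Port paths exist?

Assign every edge capacity 1; by Menger, the answer equals the max flow.
Path Depot→Port (+1); total 1.
Path Depot→r1→Port (+1); total 2.
Path Depot→r2→Port (+1); total 3.
Path Depot→r5→Port (+1); total 4.
Path Depot→r6→Port (+1); total 5.
Path Depot→r4→r7→Port (+1); total 6.
Path Depot→r3→r6→r8→Port (+1); total 7.
No residual Depot→Port path; max flow = 7.
Certifying cut of size 7: {Depot→Port, Depot→r1, Depot→r2, Depot→r3, Depot→r4, Depot→r5, Depot→r6}.

7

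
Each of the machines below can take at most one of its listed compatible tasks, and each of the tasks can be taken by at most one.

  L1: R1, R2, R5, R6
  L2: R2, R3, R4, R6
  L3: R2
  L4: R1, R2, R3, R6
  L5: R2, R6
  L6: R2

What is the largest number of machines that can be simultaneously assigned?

5

Unit-capacity flow: source→left, listed edges, right→sink; max matching = max flow.
Augmenting path L1→R1 (+1); matched 1.
Augmenting path L2→R2 (+1); matched 2.
Augmenting path L4→R3 (+1); matched 3.
Augmenting path L5→R6 (+1); matched 4.
Augmenting path L3→R2→L2→R4 (+1); matched 5.
No augmenting path remains; maximum matching = 5.
König certificate: {L1, L2, L4, L5, R2} is a vertex cover of size 5 (every listed pair touches it), so no matching can be larger.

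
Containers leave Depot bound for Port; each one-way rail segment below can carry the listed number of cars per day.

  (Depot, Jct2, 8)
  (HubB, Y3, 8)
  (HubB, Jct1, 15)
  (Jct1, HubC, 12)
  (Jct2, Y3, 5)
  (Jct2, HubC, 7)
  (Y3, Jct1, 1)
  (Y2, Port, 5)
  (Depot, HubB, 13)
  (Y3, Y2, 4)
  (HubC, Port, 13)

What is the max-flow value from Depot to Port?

Augment Depot→Jct2→HubC→Port: bottleneck 7, flow now 7.
Augment Depot→Jct2→Y3→Y2→Port: bottleneck 1, flow now 8.
Augment Depot→HubB→Jct1→HubC→Port: bottleneck 6, flow now 14.
Augment Depot→HubB→Y3→Y2→Port: bottleneck 3, flow now 17.
No augmenting path remains; maximum flow = 17.
In the residual graph, reachable from Depot: {Depot, Jct2, HubB, Jct1, Y3, HubC}.
Min-cut edges: Y3→Y2 (4), HubC→Port (13); capacity 4 + 13 = 17.
This cut is saturated, so no flow can exceed 17.

17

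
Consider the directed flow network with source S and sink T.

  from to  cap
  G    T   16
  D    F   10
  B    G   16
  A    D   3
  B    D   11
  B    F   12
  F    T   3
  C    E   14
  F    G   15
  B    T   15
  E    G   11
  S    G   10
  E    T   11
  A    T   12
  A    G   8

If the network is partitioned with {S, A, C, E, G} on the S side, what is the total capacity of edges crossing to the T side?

Edges leaving {S, A, C, E, G}: A→D (3), A→T (12), E→T (11), G→T (16).
Cut capacity = 3 + 12 + 11 + 16 = 42.

42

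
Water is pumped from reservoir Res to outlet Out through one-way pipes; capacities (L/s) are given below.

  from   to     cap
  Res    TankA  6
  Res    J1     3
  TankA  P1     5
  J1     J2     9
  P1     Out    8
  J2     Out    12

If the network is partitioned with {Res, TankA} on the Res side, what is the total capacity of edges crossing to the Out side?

8

Edges leaving {Res, TankA}: Res→J1 (3), TankA→P1 (5).
Cut capacity = 3 + 5 = 8.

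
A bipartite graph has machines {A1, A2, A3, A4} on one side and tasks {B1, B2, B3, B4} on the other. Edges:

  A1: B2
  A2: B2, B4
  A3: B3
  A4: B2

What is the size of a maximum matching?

Unit-capacity flow: source→left, listed edges, right→sink; max matching = max flow.
Augmenting path A1→B2 (+1); matched 1.
Augmenting path A2→B4 (+1); matched 2.
Augmenting path A3→B3 (+1); matched 3.
No augmenting path remains; maximum matching = 3.
König certificate: {A2, A3, B2} is a vertex cover of size 3 (every listed pair touches it), so no matching can be larger.

3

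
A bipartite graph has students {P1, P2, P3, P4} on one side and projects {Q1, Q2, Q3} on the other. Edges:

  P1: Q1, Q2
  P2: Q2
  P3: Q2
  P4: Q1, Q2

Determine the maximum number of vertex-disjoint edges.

Unit-capacity flow: source→left, listed edges, right→sink; max matching = max flow.
Augmenting path P1→Q1 (+1); matched 1.
Augmenting path P2→Q2 (+1); matched 2.
No augmenting path remains; maximum matching = 2.
König certificate: {Q1, Q2} is a vertex cover of size 2 (every listed pair touches it), so no matching can be larger.

2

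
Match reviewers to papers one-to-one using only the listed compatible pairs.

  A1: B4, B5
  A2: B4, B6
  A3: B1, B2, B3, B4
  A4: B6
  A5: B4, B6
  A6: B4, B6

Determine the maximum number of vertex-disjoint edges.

4

Unit-capacity flow: source→left, listed edges, right→sink; max matching = max flow.
Augmenting path A1→B4 (+1); matched 1.
Augmenting path A2→B6 (+1); matched 2.
Augmenting path A3→B1 (+1); matched 3.
Augmenting path A5→B4→A1→B5 (+1); matched 4.
No augmenting path remains; maximum matching = 4.
König certificate: {A1, A3, B4, B6} is a vertex cover of size 4 (every listed pair touches it), so no matching can be larger.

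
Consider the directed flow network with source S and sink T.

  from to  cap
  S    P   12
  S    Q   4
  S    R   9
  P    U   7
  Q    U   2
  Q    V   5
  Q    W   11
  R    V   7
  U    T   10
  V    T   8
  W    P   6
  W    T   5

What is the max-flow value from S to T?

18

Augment S→P→U→T: bottleneck 7, flow now 7.
Augment S→Q→U→T: bottleneck 2, flow now 9.
Augment S→Q→V→T: bottleneck 2, flow now 11.
Augment S→R→V→T: bottleneck 6, flow now 17.
Augment S→R→V→Q→W→T: bottleneck 1, flow now 18. (uses reverse residual edge)
No augmenting path remains; maximum flow = 18.
In the residual graph, reachable from S: {S, P, R}.
Min-cut edges: S→Q (4), P→U (7), R→V (7); capacity 4 + 7 + 7 = 18.
This cut is saturated, so no flow can exceed 18.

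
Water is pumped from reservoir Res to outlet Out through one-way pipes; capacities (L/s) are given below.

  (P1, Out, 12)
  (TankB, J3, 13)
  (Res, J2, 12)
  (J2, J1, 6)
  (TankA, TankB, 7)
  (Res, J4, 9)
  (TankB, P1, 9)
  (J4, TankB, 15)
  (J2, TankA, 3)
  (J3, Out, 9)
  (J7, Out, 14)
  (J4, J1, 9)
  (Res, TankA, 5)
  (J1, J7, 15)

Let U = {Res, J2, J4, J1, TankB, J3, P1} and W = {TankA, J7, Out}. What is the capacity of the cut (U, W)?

44

Edges leaving {Res, J2, J4, J1, TankB, J3, P1}: Res→TankA (5), J2→TankA (3), J1→J7 (15), J3→Out (9), P1→Out (12).
Cut capacity = 5 + 3 + 15 + 9 + 12 = 44.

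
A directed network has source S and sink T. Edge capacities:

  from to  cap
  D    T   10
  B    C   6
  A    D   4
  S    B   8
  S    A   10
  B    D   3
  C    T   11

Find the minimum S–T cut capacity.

12

Augment S→A→D→T: bottleneck 4, flow now 4.
Augment S→B→C→T: bottleneck 6, flow now 10.
Augment S→B→D→T: bottleneck 2, flow now 12.
No augmenting path remains; maximum flow = 12.
By max-flow min-cut, the minimum cut capacity equals the max flow.
In the residual graph, reachable from S: {S, A}.
Min-cut edges: S→B (8), A→D (4); capacity 8 + 4 = 12.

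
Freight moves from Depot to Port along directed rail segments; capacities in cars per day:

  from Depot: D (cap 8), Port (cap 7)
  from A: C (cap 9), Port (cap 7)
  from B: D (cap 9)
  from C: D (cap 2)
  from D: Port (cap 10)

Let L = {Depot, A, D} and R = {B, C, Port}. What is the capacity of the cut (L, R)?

33

Edges leaving {Depot, A, D}: Depot→Port (7), A→C (9), A→Port (7), D→Port (10).
Cut capacity = 7 + 9 + 7 + 10 = 33.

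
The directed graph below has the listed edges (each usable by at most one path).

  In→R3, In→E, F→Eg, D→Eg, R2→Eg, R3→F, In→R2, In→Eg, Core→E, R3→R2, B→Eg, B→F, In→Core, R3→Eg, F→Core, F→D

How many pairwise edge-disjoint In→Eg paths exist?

3

Assign every edge capacity 1; by Menger, the answer equals the max flow.
Path In→Eg (+1); total 1.
Path In→R3→Eg (+1); total 2.
Path In→R2→Eg (+1); total 3.
No residual In→Eg path; max flow = 3.
Certifying cut of size 3: {In→Eg, In→R2, In→R3}.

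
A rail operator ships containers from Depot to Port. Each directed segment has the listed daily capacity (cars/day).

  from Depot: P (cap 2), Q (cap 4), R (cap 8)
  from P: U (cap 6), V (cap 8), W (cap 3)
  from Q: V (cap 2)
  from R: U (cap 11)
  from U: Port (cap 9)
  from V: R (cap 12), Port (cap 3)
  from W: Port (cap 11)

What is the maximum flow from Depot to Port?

Augment Depot→P→U→Port: bottleneck 2, flow now 2.
Augment Depot→Q→V→Port: bottleneck 2, flow now 4.
Augment Depot→R→U→Port: bottleneck 7, flow now 11.
Augment Depot→R→U→P→V→Port: bottleneck 1, flow now 12. (uses reverse residual edge)
No augmenting path remains; maximum flow = 12.
In the residual graph, reachable from Depot: {Depot, Q}.
Min-cut edges: Depot→P (2), Depot→R (8), Q→V (2); capacity 2 + 8 + 2 = 12.
This cut is saturated, so no flow can exceed 12.

12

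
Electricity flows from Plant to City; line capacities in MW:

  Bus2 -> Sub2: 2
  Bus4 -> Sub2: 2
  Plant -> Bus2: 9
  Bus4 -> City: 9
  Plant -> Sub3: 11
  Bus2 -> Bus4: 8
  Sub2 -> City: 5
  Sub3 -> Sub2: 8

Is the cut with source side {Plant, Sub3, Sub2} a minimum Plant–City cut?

Given cut capacity: 9 + 5 = 14.
Augment Plant→Sub3→Sub2→City: bottleneck 5, flow now 5.
Augment Plant→Bus2→Bus4→City: bottleneck 8, flow now 13.
No augmenting path remains; maximum flow = 13.
In the residual graph, reachable from Plant: {Plant, Sub3, Bus2, Sub2}.
Min-cut edges: Bus2→Bus4 (8), Sub2→City (5); capacity 8 + 5 = 13.
Cut capacity 14 exceeds the max flow 13, so it is not minimum.

No — its capacity is 14, but the minimum cut has capacity 13.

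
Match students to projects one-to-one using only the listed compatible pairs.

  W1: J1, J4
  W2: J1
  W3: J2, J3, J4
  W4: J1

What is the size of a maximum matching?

Unit-capacity flow: source→left, listed edges, right→sink; max matching = max flow.
Augmenting path W1→J1 (+1); matched 1.
Augmenting path W3→J2 (+1); matched 2.
Augmenting path W2→J1→W1→J4 (+1); matched 3.
No augmenting path remains; maximum matching = 3.
König certificate: {W1, W3, J1} is a vertex cover of size 3 (every listed pair touches it), so no matching can be larger.

3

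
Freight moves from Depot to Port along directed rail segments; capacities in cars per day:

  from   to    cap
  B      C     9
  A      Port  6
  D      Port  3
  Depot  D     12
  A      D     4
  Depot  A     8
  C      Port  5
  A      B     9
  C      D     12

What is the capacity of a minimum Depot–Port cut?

11

Augment Depot→A→Port: bottleneck 6, flow now 6.
Augment Depot→D→Port: bottleneck 3, flow now 9.
Augment Depot→A→B→C→Port: bottleneck 2, flow now 11.
No augmenting path remains; maximum flow = 11.
By max-flow min-cut, the minimum cut capacity equals the max flow.
In the residual graph, reachable from Depot: {Depot, D}.
Min-cut edges: Depot→A (8), D→Port (3); capacity 8 + 3 = 11.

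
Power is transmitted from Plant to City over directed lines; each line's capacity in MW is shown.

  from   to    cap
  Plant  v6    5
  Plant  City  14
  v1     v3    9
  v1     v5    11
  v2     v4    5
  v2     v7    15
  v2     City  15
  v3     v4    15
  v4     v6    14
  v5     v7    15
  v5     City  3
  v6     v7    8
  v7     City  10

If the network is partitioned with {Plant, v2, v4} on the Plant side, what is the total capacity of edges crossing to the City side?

Edges leaving {Plant, v2, v4}: Plant→v6 (5), Plant→City (14), v2→v7 (15), v2→City (15), v4→v6 (14).
Cut capacity = 5 + 14 + 15 + 15 + 14 = 63.

63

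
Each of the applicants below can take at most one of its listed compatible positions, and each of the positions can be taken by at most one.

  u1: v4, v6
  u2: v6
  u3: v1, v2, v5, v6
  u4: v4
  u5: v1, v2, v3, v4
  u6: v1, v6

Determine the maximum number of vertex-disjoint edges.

5

Unit-capacity flow: source→left, listed edges, right→sink; max matching = max flow.
Augmenting path u1→v4 (+1); matched 1.
Augmenting path u2→v6 (+1); matched 2.
Augmenting path u3→v1 (+1); matched 3.
Augmenting path u5→v2 (+1); matched 4.
Augmenting path u6→v1→u3→v5 (+1); matched 5.
No augmenting path remains; maximum matching = 5.
König certificate: {u3, u5, u6, v4, v6} is a vertex cover of size 5 (every listed pair touches it), so no matching can be larger.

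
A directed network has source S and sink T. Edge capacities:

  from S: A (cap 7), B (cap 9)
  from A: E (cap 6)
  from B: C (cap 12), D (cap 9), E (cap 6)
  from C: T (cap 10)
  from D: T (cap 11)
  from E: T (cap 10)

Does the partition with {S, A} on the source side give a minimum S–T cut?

Given cut capacity: 9 + 6 = 15.
Augment S→A→E→T: bottleneck 6, flow now 6.
Augment S→B→C→T: bottleneck 9, flow now 15.
No augmenting path remains; maximum flow = 15.
Cut capacity 15 equals the max flow, so it is a minimum cut.

Yes — it is a minimum cut (capacity 15).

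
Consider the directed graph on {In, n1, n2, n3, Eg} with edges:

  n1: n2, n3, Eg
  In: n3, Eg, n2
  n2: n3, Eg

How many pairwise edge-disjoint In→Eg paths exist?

Assign every edge capacity 1; by Menger, the answer equals the max flow.
Path In→Eg (+1); total 1.
Path In→n2→Eg (+1); total 2.
No residual In→Eg path; max flow = 2.
Certifying cut of size 2: {In→Eg, In→n2}.

2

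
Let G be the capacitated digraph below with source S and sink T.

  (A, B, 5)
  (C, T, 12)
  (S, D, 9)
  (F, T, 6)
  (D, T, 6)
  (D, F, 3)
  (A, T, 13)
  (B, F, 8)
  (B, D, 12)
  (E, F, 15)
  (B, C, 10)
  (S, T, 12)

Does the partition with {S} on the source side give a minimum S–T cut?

Yes — it is a minimum cut (capacity 21).

Given cut capacity: 9 + 12 = 21.
Augment S→T: bottleneck 12, flow now 12.
Augment S→D→T: bottleneck 6, flow now 18.
Augment S→D→F→T: bottleneck 3, flow now 21.
No augmenting path remains; maximum flow = 21.
Cut capacity 21 equals the max flow, so it is a minimum cut.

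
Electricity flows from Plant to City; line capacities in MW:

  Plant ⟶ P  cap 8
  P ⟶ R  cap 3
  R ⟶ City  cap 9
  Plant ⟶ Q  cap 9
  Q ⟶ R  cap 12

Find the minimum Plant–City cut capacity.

Augment Plant→P→R→City: bottleneck 3, flow now 3.
Augment Plant→Q→R→City: bottleneck 6, flow now 9.
No augmenting path remains; maximum flow = 9.
By max-flow min-cut, the minimum cut capacity equals the max flow.
In the residual graph, reachable from Plant: {Plant, P, Q, R}.
Min-cut edges: R→City (9); capacity 9 = 9.

9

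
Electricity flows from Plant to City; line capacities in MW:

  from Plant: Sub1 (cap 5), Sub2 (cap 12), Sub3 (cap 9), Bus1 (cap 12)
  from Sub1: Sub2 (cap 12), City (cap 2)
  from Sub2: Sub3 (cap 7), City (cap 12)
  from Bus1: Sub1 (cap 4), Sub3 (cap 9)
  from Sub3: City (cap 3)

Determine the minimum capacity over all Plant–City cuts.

17

Augment Plant→Sub1→City: bottleneck 2, flow now 2.
Augment Plant→Sub2→City: bottleneck 12, flow now 14.
Augment Plant→Sub3→City: bottleneck 3, flow now 17.
No augmenting path remains; maximum flow = 17.
By max-flow min-cut, the minimum cut capacity equals the max flow.
In the residual graph, reachable from Plant: {Plant, Sub1, Sub2, Bus1, Sub3}.
Min-cut edges: Sub1→City (2), Sub2→City (12), Sub3→City (3); capacity 2 + 12 + 3 = 17.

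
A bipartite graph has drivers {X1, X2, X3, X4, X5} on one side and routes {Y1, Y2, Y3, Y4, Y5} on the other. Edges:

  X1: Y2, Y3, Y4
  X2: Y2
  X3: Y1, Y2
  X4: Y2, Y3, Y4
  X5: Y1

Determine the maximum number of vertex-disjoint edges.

Unit-capacity flow: source→left, listed edges, right→sink; max matching = max flow.
Augmenting path X1→Y2 (+1); matched 1.
Augmenting path X3→Y1 (+1); matched 2.
Augmenting path X4→Y3 (+1); matched 3.
Augmenting path X2→Y2→X1→Y4 (+1); matched 4.
No augmenting path remains; maximum matching = 4.
König certificate: {X1, X4, Y1, Y2} is a vertex cover of size 4 (every listed pair touches it), so no matching can be larger.

4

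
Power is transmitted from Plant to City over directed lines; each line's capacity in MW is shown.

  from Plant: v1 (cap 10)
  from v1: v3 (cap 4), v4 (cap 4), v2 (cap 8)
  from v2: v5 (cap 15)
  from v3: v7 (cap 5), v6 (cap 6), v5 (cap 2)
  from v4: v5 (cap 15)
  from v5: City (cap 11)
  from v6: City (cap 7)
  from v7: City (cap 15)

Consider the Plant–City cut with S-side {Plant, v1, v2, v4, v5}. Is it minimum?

No — its capacity is 15, but the minimum cut has capacity 10.

Given cut capacity: 4 + 11 = 15.
Augment Plant→v1→v2→v5→City: bottleneck 8, flow now 8.
Augment Plant→v1→v3→v5→City: bottleneck 2, flow now 10.
No augmenting path remains; maximum flow = 10.
In the residual graph, reachable from Plant: {Plant}.
Min-cut edges: Plant→v1 (10); capacity 10 = 10.
Cut capacity 15 exceeds the max flow 10, so it is not minimum.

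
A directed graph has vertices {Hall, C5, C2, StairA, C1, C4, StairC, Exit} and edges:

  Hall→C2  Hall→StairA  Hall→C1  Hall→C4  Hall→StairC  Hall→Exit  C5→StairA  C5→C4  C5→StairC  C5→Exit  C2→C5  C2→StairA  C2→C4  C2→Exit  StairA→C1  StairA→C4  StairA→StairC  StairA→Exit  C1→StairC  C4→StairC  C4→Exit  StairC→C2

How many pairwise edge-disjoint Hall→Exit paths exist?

Assign every edge capacity 1; by Menger, the answer equals the max flow.
Path Hall→Exit (+1); total 1.
Path Hall→C2→Exit (+1); total 2.
Path Hall→StairA→Exit (+1); total 3.
Path Hall→C4→Exit (+1); total 4.
Path Hall→StairC→C2→C5→Exit (+1); total 5.
No residual Hall→Exit path; max flow = 5.
Certifying cut of size 5: {Hall→C2, Hall→C4, Hall→Exit, Hall→StairA, StairC→C2}.

5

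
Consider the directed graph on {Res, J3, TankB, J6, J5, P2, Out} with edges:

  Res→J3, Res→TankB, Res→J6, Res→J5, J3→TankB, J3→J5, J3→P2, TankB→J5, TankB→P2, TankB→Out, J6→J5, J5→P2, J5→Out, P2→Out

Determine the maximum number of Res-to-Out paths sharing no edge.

3

Assign every edge capacity 1; by Menger, the answer equals the max flow.
Path Res→TankB→Out (+1); total 1.
Path Res→J5→Out (+1); total 2.
Path Res→J3→P2→Out (+1); total 3.
No residual Res→Out path; max flow = 3.
Certifying cut of size 3: {J5→Out, P2→Out, TankB→Out}.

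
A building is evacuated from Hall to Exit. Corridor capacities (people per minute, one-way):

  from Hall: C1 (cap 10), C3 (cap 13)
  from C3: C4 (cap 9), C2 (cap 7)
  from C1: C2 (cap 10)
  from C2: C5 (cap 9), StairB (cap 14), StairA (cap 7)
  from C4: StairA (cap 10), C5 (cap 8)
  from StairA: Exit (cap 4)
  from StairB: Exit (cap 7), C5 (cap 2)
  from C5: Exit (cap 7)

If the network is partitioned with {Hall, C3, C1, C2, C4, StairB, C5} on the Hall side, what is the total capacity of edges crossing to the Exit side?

31

Edges leaving {Hall, C3, C1, C2, C4, StairB, C5}: C2→StairA (7), C4→StairA (10), StairB→Exit (7), C5→Exit (7).
Cut capacity = 7 + 10 + 7 + 7 = 31.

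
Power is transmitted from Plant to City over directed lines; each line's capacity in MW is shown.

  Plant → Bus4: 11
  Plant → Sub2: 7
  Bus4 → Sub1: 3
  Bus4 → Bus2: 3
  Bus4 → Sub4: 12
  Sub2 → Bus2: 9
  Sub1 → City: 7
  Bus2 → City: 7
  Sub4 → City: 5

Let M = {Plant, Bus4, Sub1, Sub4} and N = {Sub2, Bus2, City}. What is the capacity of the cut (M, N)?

Edges leaving {Plant, Bus4, Sub1, Sub4}: Plant→Sub2 (7), Bus4→Bus2 (3), Sub1→City (7), Sub4→City (5).
Cut capacity = 7 + 3 + 7 + 5 = 22.

22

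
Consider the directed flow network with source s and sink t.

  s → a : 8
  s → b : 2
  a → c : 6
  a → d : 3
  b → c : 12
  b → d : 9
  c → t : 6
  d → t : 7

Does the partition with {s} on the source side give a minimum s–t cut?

Given cut capacity: 8 + 2 = 10.
Augment s→a→c→t: bottleneck 6, flow now 6.
Augment s→a→d→t: bottleneck 2, flow now 8.
Augment s→b→d→t: bottleneck 2, flow now 10.
No augmenting path remains; maximum flow = 10.
Cut capacity 10 equals the max flow, so it is a minimum cut.

Yes — it is a minimum cut (capacity 10).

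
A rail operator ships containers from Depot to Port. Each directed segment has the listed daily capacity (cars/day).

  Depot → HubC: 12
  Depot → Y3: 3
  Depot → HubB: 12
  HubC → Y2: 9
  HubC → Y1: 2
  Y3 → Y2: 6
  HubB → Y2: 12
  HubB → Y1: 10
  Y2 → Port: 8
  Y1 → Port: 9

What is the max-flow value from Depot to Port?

Augment Depot→HubC→Y2→Port: bottleneck 8, flow now 8.
Augment Depot→HubC→Y1→Port: bottleneck 2, flow now 10.
Augment Depot→HubB→Y1→Port: bottleneck 7, flow now 17.
No augmenting path remains; maximum flow = 17.
In the residual graph, reachable from Depot: {Depot, HubC, Y3, HubB, Y2, Y1}.
Min-cut edges: Y2→Port (8), Y1→Port (9); capacity 8 + 9 = 17.
This cut is saturated, so no flow can exceed 17.

17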